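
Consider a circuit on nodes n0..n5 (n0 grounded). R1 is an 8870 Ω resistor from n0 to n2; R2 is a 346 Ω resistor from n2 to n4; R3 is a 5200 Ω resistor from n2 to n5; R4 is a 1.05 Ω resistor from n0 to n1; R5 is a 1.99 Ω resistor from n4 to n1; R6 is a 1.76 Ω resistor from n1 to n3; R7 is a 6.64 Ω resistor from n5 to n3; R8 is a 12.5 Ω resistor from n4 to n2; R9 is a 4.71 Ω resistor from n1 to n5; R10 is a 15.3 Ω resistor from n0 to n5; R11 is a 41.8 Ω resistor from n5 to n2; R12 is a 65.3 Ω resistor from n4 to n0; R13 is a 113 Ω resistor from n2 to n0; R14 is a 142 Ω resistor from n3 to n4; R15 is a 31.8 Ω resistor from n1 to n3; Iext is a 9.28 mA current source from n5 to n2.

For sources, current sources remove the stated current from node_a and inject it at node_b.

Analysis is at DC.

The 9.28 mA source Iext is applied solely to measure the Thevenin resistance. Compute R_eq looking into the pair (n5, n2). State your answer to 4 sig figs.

R_eq = 10.97 Ω

Element admittances at DC:
  Y(R1) = 0.0001127 S between n0,n2
  Y(R2) = 0.002890 S between n2,n4
  Y(R3) = 0.0001923 S between n2,n5
  Y(R4) = 0.9524 S between n0,n1
  Y(R5) = 0.5025 S between n4,n1
  Y(R6) = 0.5682 S between n1,n3
  Y(R7) = 0.1506 S between n5,n3
  Y(R8) = 0.08000 S between n4,n2
  Y(R9) = 0.2123 S between n1,n5
  Y(R10) = 0.06536 S between n0,n5
  Y(R11) = 0.02392 S between n5,n2
  Y(R12) = 0.01531 S between n4,n0
  Y(R13) = 0.008850 S between n2,n0
  Y(R14) = 0.007042 S between n3,n4
  Y(R15) = 0.03145 S between n1,n3
  Iext: injects 0.00928 A into n2 (from n5)
Assemble and solve the 5×5 MNA system:
  V(n1)=0.0001767  V(n2)=0.08485  V(n3)=-0.003122  V(n4)=0.01168  V(n5)=-0.01695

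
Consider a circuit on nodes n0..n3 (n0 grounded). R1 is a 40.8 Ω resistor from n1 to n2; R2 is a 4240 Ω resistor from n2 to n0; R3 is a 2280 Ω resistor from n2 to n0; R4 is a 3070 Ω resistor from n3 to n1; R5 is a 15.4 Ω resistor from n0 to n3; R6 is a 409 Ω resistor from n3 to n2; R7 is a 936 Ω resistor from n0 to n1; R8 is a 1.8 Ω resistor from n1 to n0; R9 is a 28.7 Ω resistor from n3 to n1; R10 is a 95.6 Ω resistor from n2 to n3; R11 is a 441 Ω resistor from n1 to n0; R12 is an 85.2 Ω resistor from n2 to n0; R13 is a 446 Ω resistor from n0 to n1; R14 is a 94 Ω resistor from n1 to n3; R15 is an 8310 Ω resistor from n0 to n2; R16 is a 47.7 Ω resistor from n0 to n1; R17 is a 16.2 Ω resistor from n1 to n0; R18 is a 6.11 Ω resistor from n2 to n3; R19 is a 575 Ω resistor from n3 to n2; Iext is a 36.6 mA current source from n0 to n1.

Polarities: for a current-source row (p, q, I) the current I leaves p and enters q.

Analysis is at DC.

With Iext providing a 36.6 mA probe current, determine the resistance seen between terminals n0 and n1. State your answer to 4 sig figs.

R_eq = 1.470 Ω

Apply KCL at each of the 3 non-ground nodes and solve the resulting linear system.
Node n1: branches {R1, R4, R7, R8, R9, R11, R13, R14, R16, R17, Iext} → V_1 = 0.05379
Node n2: branches {R1, R2, R3, R6, R10, R12, R15, R18, R19} → V_2 = 0.02694
Node n3: branches {R4, R5, R6, R9, R10, R14, R18, R19} → V_3 = 0.02514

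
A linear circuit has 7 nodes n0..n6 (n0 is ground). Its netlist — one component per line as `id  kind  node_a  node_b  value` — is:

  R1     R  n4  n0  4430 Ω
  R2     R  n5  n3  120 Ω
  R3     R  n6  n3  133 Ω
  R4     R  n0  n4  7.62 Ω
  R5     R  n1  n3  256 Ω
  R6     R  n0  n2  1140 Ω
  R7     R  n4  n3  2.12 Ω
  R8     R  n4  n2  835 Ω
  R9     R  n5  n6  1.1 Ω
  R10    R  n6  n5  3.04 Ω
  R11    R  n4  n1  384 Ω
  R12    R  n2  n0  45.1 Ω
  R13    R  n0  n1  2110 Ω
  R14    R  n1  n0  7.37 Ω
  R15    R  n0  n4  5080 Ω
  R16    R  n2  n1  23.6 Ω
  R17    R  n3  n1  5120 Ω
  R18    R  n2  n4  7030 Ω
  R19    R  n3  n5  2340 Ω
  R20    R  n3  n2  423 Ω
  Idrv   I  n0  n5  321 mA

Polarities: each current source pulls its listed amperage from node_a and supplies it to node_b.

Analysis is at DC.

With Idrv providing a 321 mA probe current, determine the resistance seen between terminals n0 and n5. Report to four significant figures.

MNA unknowns: 6 node voltages V₁..V_6
R1: Y=0.0002257 on G[4,0]
R2: Y=0.008333 on G[5,3]
R3: Y=0.007519 on G[6,3]
R4: Y=0.1312 on G[0,4]
R5: Y=0.003906 on G[1,3]
R6: Y=0.0008772 on G[0,2]
R7: Y=0.4717 on G[4,3]
R8: Y=0.001198 on G[4,2]
R9: Y=0.9091 on G[5,6]
R10: Y=0.3289 on G[6,5]
R11: Y=0.002604 on G[4,1]
R12: Y=0.02217 on G[2,0]
R13: Y=0.0004739 on G[0,1]
R14: Y=0.1357 on G[1,0]
R15: Y=0.0001969 on G[0,4]
R16: Y=0.04237 on G[2,1]
R17: Y=0.0001953 on G[3,1]
R18: Y=0.0001422 on G[2,4]
R19: Y=0.0004274 on G[3,5]
R20: Y=0.002364 on G[3,2]
Idrv: z[0]−=0.321, z[5]+=0.321
solve → V1=0.1489, V2=0.2335, V3=2.887, V4=2.243, V5=22.66, V6=22.54

R_eq = 70.59 Ω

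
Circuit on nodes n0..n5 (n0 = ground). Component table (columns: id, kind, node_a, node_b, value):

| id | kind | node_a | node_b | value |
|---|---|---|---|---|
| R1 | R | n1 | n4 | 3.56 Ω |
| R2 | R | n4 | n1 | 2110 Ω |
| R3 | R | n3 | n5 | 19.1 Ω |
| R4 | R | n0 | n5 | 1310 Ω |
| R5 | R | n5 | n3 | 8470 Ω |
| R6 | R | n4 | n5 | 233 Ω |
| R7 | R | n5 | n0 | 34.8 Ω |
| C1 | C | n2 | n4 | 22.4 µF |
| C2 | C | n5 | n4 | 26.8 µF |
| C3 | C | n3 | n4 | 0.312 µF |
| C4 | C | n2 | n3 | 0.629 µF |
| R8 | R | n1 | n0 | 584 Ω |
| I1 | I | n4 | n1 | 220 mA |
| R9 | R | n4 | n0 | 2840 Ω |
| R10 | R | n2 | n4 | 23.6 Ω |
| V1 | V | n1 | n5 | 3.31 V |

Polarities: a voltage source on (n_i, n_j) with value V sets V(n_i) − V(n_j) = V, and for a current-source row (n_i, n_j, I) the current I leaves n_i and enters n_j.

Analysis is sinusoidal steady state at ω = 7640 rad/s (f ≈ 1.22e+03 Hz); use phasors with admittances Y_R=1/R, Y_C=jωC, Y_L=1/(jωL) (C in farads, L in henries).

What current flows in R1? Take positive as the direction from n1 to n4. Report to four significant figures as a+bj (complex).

0.4788+0.3327j A

Apply KCL at each of the 5 non-ground nodes and solve the resulting linear system.
Node n1: branches {R1, R2, R8, I1, V1} → V_1 = 3.113+0.01321j
Node n2: branches {C1, C4, R10} → V_2 = 1.363-1.144j
Node n3: branches {R3, R5, C3, C4} → V_3 = -0.01159+0.2036j
Node n4: branches {R1, R2, R6, C1, C2, C3, I1, R9, R10} → V_4 = 1.408-1.171j
Node n5: branches {R3, R4, R5, R6, R7, C2, V1} → V_5 = -0.1975+0.01321j
Source currents: i(V1)=-0.2649-0.3332j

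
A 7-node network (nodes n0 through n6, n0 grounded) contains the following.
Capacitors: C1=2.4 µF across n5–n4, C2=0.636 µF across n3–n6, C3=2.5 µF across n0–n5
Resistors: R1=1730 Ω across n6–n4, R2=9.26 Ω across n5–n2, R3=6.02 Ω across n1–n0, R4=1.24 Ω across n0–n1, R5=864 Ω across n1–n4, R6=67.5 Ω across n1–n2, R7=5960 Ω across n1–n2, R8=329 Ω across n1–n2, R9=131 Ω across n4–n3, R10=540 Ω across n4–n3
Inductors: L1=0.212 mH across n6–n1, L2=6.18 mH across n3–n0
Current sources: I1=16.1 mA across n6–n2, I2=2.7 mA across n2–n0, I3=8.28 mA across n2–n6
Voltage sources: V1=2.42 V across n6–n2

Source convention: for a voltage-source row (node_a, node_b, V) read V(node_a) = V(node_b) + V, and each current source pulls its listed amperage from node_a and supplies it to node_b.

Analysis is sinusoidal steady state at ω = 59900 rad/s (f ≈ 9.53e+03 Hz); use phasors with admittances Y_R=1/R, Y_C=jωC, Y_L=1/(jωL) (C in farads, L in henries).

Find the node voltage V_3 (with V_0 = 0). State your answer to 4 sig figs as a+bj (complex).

MNA unknowns: 6 node voltages V₁..V_6 plus 1 source current (V1)
C1: Y=0.000+0.1438j on G[5,4]
R1: Y=0.0005780+0.000j on G[6,4]
R2: Y=0.1080+0.000j on G[5,2]
R3: Y=0.1661+0.000j on G[1,0]
C2: Y=0.000+0.03810j on G[3,6]
L1: Y=0.000-0.07875j on G[6,1]
L2: Y=0.000-0.002701j on G[3,0]
R4: Y=0.8065+0.000j on G[0,1]
I1: z[6]−=0.0161, z[2]+=0.0161
R5: Y=0.001157+0.000j on G[1,4]
R6: Y=0.01481+0.000j on G[1,2]
R7: Y=0.0001678+0.000j on G[1,2]
R8: Y=0.003040+0.000j on G[1,2]
R9: Y=0.007634+0.000j on G[4,3]
C3: Y=0.000+0.1498j on G[0,5]
I2: z[2]−=0.0027, z[0]+=0.0027
R10: Y=0.001852+0.000j on G[4,3]
I3: z[2]−=0.00828, z[6]+=0.00828
V1: row V6−V2=2.42, i_V1 at 6,2
solve → V1=0.1315-0.09535j, V2=-0.6847+1.706j, V3=1.546+2.057j, V4=0.7222+0.8553j, V5=0.6471+0.9089j, V6=1.735+1.706j
aux → i_V1=-0.1637+0.1186j

1.546+2.057j V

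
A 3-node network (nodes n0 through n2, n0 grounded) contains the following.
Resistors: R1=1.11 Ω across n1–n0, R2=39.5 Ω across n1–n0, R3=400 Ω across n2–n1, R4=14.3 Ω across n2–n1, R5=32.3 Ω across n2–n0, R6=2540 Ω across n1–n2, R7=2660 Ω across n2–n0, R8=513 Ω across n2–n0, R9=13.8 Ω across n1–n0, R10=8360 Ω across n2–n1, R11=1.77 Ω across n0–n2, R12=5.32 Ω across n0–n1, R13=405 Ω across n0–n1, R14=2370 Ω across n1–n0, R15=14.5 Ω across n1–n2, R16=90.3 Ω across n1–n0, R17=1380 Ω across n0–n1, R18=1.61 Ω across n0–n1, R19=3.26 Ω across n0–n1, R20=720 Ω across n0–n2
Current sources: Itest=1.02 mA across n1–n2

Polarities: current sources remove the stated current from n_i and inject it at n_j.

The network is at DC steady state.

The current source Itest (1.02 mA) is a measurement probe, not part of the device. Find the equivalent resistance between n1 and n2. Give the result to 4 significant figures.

R_eq = 1.640 Ω

Apply KCL at each of the 2 non-ground nodes and solve the resulting linear system.
Node n1: branches {R1, R2, R3, R4, R6, R9, R10, R12, R13, R14, R15, R16, R17, R18, R19, Itest} → V_1 = -0.0003676
Node n2: branches {R3, R4, R5, R6, R7, R8, R10, R11, R15, R20, Itest} → V_2 = 0.001305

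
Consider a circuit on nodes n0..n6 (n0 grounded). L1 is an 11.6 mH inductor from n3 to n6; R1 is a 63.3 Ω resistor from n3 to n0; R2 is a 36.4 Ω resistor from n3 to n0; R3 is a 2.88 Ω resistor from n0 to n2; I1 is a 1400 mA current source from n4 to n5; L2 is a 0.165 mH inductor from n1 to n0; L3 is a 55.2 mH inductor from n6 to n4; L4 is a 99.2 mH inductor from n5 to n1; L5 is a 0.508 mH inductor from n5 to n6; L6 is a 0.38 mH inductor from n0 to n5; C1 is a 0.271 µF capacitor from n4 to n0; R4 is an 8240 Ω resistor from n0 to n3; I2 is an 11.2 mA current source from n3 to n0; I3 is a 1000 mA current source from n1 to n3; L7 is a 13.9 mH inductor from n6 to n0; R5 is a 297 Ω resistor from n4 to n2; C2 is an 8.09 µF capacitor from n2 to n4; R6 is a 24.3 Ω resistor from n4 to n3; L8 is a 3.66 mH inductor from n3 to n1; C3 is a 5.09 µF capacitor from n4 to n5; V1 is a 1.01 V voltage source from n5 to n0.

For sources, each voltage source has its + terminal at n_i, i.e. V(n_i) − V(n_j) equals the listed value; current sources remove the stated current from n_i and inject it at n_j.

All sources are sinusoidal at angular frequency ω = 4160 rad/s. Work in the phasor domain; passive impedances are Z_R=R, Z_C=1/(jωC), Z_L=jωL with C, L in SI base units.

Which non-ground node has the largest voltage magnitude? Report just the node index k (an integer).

MNA unknowns: 6 node voltages V₁..V_6 plus 1 source current (V1)
L1: Y=0.000-0.02072j on G[3,6]
R1: Y=0.01580+0.000j on G[3,0]
R2: Y=0.02747+0.000j on G[3,0]
R3: Y=0.3472+0.000j on G[0,2]
I1: z[4]−=1.4, z[5]+=1.4
L2: Y=0.000-1.457j on G[1,0]
L3: Y=0.000-0.004355j on G[6,4]
L4: Y=0.000-0.002423j on G[5,1]
L5: Y=0.000-0.4732j on G[5,6]
L6: Y=0.000-0.6326j on G[0,5]
C1: Y=0.000+0.001127j on G[4,0]
R4: Y=0.0001214+0.000j on G[0,3]
I2: z[3]−=0.0112, z[0]+=0.0112
I3: z[1]−=1, z[3]+=1
L7: Y=0.000-0.01729j on G[6,0]
R5: Y=0.003367+0.000j on G[4,2]
C2: Y=0.000+0.03365j on G[2,4]
R6: Y=0.04115+0.000j on G[4,3]
L8: Y=0.000-0.06568j on G[3,1]
C3: Y=0.000+0.02117j on G[4,5]
V1: row V5−V0=1.01, i_V1 at 5,0
solve → V1=-0.05724-0.3359j, V2=-1.940-0.6866j, V3=-1.366+7.426j, V4=-10.94+18.43j, V5=1.010+0.000j, V6=0.7797+0.4541j
aux → i_V1=1.224+0.4975j

4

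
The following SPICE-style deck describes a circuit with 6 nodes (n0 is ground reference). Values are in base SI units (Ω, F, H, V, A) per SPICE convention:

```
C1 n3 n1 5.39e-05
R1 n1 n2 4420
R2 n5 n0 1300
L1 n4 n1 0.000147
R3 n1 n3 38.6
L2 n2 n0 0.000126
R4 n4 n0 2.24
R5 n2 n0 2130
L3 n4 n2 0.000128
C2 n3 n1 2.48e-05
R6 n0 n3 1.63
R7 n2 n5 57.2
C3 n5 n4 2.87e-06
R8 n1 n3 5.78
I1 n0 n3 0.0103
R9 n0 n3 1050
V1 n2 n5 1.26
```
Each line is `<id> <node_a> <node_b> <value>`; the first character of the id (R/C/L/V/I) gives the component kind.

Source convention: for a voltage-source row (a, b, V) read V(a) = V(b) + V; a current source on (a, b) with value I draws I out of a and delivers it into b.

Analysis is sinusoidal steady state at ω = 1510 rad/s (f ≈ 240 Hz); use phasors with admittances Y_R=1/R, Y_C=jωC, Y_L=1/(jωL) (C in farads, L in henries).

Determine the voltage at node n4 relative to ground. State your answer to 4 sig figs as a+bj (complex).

Element admittances at ω=1510 rad/s:
  Y(C1) = 0.000+0.08139j S between n3,n1
  Y(R1) = 0.0002262+0.000j S between n1,n2
  Y(R2) = 0.0007692+0.000j S between n5,n0
  Y(L1) = 0.000-4.505j S between n4,n1
  Y(R3) = 0.02591+0.000j S between n1,n3
  Y(L2) = 0.000-5.256j S between n2,n0
  Y(R4) = 0.4464+0.000j S between n4,n0
  Y(R5) = 0.0004695+0.000j S between n2,n0
  Y(L3) = 0.000-5.174j S between n4,n2
  Y(C2) = 0.000+0.03745j S between n3,n1
  Y(R6) = 0.6135+0.000j S between n0,n3
  Y(R7) = 0.01748+0.000j S between n2,n5
  Y(C3) = 0.000+0.004334j S between n5,n4
  Y(R8) = 0.1730+0.000j S between n1,n3
  I1: injects 0.0103 A into n3 (from n0)
  Y(R9) = 0.0009524+0.000j S between n0,n3
  V1: constraint V(n2)−V(n5) = 1.26
Assemble and solve the 6×6 MNA system:
  V(n1)=0.0007516+0.001643j  V(n2)=-6.297e-05+0.0006136j  V(n3)=0.01242-0.001303j  V(n4)=0.0009292+0.001050j  V(n5)=-1.260+0.0006136j
  i(V1)=-0.02300-0.005464j

0.0009292+0.001050j V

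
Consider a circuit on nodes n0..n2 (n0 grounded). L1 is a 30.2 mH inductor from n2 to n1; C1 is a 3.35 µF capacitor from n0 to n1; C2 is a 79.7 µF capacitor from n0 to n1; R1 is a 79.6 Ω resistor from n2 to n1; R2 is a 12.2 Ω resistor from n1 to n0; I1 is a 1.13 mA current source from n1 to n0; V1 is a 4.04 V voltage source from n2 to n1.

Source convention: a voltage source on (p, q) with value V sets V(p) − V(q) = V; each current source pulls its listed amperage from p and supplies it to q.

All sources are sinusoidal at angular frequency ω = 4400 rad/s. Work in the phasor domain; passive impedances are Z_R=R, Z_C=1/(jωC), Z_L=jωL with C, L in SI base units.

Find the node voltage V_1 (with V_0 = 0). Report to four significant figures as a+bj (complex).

Apply KCL at each of the 2 non-ground nodes and solve the resulting linear system.
Node n1: branches {L1, C1, C2, R1, R2, I1, V1} → V_1 = -0.0006604+0.002944j
Node n2: branches {L1, R1, V1} → V_2 = 4.039+0.002944j
Source currents: i(V1)=-0.05075+0.03040j

-0.0006604+0.002944j V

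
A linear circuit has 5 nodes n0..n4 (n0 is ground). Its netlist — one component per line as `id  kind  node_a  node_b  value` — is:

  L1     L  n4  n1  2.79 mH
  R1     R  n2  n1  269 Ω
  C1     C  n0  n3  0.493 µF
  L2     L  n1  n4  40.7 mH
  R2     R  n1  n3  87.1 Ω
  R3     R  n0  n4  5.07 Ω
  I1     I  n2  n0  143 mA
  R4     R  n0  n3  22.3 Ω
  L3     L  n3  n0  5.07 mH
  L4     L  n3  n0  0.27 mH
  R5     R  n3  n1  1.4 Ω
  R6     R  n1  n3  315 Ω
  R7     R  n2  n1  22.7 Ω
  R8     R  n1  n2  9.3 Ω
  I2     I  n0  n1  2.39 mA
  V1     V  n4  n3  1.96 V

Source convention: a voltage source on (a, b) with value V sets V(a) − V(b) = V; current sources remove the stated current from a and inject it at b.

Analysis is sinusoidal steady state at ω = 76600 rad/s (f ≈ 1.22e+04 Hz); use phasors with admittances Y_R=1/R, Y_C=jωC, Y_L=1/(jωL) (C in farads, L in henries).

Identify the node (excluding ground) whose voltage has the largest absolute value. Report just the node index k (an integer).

MNA unknowns: 4 node voltages V₁..V_4 plus 1 source current (V1)
L1: Y=0.000-0.004679j on G[4,1]
R1: Y=0.003717+0.000j on G[2,1]
C1: Y=0.000+0.03776j on G[0,3]
L2: Y=0.000-0.0003208j on G[1,4]
R2: Y=0.01148+0.000j on G[1,3]
R3: Y=0.1972+0.000j on G[0,4]
I1: z[2]−=0.143, z[0]+=0.143
R4: Y=0.04484+0.000j on G[0,3]
L3: Y=0.000-0.002575j on G[3,0]
L4: Y=0.000-0.04835j on G[3,0]
R5: Y=0.7143+0.000j on G[3,1]
R6: Y=0.003175+0.000j on G[1,3]
R7: Y=0.04405+0.000j on G[2,1]
R8: Y=0.1075+0.000j on G[1,2]
I2: z[0]−=0.00239, z[1]+=0.00239
V1: row V4−V3=1.96, i_V1 at 4,3
solve → V1=-2.364-0.1328j, V2=-3.285-0.1328j, V3=-2.171-0.1181j, V4=-0.2113-0.1181j
aux → i_V1=0.04161+0.03405j

2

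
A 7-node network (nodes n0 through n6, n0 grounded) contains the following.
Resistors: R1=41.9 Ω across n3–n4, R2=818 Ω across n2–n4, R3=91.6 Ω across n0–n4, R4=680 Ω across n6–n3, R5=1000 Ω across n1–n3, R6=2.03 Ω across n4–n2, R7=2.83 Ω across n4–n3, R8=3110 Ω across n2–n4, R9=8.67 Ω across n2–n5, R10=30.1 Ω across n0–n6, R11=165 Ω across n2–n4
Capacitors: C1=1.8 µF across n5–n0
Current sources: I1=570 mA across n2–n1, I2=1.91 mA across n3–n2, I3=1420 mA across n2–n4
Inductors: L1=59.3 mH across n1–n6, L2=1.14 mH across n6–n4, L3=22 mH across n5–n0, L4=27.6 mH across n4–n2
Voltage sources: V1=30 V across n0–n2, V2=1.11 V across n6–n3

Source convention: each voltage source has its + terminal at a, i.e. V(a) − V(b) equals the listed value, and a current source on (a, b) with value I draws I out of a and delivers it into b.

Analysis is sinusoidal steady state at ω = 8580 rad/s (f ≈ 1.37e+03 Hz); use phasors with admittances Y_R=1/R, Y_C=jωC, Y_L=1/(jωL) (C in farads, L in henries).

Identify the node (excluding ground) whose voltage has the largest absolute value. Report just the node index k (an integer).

Element admittances at ω=8580 rad/s:
  Y(R1) = 0.02387+0.000j S between n3,n4
  Y(R2) = 0.001222+0.000j S between n2,n4
  Y(R3) = 0.01092+0.000j S between n0,n4
  Y(R4) = 0.001471+0.000j S between n6,n3
  Y(C1) = 0.000+0.01544j S between n5,n0
  I1: injects 0.57 A into n1 (from n2)
  Y(R5) = 0.001000+0.000j S between n1,n3
  Y(R6) = 0.4926+0.000j S between n4,n2
  I2: injects 0.00191 A into n2 (from n3)
  Y(L1) = 0.000-0.001965j S between n1,n6
  Y(L2) = 0.000-0.1022j S between n6,n4
  Y(R7) = 0.3534+0.000j S between n4,n3
  Y(L3) = 0.000-0.005298j S between n5,n0
  Y(L4) = 0.000-0.004223j S between n4,n2
  Y(R8) = 0.0003215+0.000j S between n2,n4
  I3: injects 1.42 A into n4 (from n2)
  Y(R9) = 0.1153+0.000j S between n2,n5
  Y(R10) = 0.03322+0.000j S between n0,n6
  Y(R11) = 0.006061+0.000j S between n2,n4
  V1: constraint V(n0)−V(n2) = 30
  V2: constraint V(n6)−V(n3) = 1.11
Assemble and solve the 8×8 MNA system:
  V(n1)=96.92+230.9j  V(n2)=-30.00+0.000j  V(n3)=-21.17+1.007j  V(n4)=-24.17-0.01723j  V(n5)=-29.77+2.619j  V(n6)=-20.06+1.007j
  i(V1)=-0.9568-0.2688j  i(V2)=1.012+0.1563j

1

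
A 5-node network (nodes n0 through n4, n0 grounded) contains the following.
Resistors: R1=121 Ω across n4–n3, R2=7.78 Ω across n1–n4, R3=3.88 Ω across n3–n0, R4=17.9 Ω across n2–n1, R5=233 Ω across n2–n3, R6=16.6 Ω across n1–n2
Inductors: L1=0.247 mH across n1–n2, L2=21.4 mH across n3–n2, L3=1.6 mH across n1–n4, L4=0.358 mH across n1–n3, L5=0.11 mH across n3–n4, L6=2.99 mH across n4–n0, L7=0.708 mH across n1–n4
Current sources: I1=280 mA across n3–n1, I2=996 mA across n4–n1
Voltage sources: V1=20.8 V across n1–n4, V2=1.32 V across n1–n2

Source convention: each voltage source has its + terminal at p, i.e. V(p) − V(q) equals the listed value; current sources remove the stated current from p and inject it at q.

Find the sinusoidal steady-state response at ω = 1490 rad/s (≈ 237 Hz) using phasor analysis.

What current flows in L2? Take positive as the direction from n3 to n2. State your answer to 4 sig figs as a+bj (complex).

MNA unknowns: 4 node voltages V₁..V_4 plus 2 source currents (V1, V2)
R1: Y=0.008264+0.000j on G[4,3]
L1: Y=0.000-2.717j on G[1,2]
R2: Y=0.1285+0.000j on G[1,4]
R3: Y=0.2577+0.000j on G[3,0]
L2: Y=0.000-0.03136j on G[3,2]
L3: Y=0.000-0.4195j on G[1,4]
R4: Y=0.05587+0.000j on G[2,1]
L4: Y=0.000-1.875j on G[1,3]
L5: Y=0.000-6.101j on G[3,4]
R5: Y=0.004292+0.000j on G[2,3]
R6: Y=0.06024+0.000j on G[1,2]
I1: z[3]−=0.28, z[1]+=0.28
I2: z[4]−=0.996, z[1]+=0.996
L6: Y=0.000-0.2245j on G[4,0]
L7: Y=0.000-0.9479j on G[1,4]
V1: row V1−V4=20.8, i_V1 at 1,4
V2: row V1−V2=1.32, i_V2 at 1,2
solve → V1=17.98-2.355j, V2=16.66-2.355j, V3=2.051-2.453j, V4=-2.816-2.355j
aux → i_V1=-1.647+58.77j, i_V2=-0.08747+3.129j

-0.003079+0.4583j A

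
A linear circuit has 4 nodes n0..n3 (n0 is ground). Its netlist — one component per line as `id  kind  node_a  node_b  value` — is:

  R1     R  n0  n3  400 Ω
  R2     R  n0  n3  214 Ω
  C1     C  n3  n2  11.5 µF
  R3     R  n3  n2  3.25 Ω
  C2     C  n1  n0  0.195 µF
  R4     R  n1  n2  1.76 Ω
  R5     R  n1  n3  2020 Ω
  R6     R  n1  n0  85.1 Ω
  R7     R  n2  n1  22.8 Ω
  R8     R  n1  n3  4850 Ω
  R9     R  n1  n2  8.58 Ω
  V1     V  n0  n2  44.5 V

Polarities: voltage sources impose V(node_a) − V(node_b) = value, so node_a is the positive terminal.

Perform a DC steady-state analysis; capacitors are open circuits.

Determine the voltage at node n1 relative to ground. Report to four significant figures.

-43.79 V

Apply KCL at each of the 3 non-ground nodes and solve the resulting linear system.
Node n1: branches {C2, R4, R5, R6, R7, R8, R9} → V_1 = -43.79
Node n2: branches {C1, R3, R4, R7, R9, V1} → V_2 = -44.50
Node n3: branches {R1, R2, C1, R3, R5, R8} → V_3 = -43.49
Source currents: i(V1)=-0.8265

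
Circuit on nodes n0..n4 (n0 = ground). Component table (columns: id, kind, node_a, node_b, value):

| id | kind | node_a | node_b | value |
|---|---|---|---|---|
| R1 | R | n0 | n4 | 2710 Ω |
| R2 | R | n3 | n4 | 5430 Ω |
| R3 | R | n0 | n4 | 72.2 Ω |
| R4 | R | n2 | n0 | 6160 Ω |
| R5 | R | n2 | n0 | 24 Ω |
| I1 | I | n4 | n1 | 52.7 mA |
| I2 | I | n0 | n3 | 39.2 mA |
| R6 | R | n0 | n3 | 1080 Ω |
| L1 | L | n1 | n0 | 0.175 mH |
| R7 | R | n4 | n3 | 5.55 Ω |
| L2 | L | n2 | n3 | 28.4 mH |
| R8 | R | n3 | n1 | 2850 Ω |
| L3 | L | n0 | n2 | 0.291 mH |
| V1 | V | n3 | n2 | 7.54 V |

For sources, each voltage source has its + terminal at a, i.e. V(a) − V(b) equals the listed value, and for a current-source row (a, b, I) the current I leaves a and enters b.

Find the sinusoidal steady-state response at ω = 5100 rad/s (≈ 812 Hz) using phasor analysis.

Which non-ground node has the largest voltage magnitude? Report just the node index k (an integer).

3

Apply KCL at each of the 4 non-ground nodes and solve the resulting linear system.
Node n1: branches {I1, L1, R8} → V_1 = 7.023e-05+0.04939j
Node n2: branches {R4, R5, L2, L3, V1} → V_2 = -0.01463-0.1749j
Node n3: branches {R2, I2, R6, R7, L2, R8, V1} → V_3 = 7.525-0.1749j
Node n4: branches {R1, R2, R3, I1, R7} → V_4 = 6.705-0.1621j
Source currents: i(V1)=-0.1184+0.05460j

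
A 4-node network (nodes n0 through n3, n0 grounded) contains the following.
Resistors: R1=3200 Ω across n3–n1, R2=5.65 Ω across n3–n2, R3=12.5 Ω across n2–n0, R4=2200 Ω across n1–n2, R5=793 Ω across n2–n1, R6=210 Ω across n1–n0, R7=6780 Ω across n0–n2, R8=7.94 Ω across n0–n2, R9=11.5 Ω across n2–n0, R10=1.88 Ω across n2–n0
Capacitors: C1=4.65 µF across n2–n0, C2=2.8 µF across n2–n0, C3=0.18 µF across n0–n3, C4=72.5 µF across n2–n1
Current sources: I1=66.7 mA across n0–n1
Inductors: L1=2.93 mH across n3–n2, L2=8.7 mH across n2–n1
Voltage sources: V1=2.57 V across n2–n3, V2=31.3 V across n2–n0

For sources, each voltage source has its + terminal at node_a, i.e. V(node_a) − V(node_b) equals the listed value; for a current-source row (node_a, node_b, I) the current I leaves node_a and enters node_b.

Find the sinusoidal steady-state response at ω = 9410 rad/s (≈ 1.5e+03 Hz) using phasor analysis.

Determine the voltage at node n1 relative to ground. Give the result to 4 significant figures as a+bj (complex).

Element admittances at ω=9410 rad/s:
  Y(R1) = 0.0003125+0.000j S between n3,n1
  Y(R2) = 0.1770+0.000j S between n3,n2
  Y(C1) = 0.000+0.04376j S between n2,n0
  Y(R3) = 0.08000+0.000j S between n2,n0
  Y(R4) = 0.0004545+0.000j S between n1,n2
  Y(C2) = 0.000+0.02635j S between n2,n0
  Y(C3) = 0.000+0.001694j S between n0,n3
  Y(C4) = 0.000+0.6822j S between n2,n1
  Y(R5) = 0.001261+0.000j S between n2,n1
  I1: injects 0.0667 A into n1 (from n0)
  Y(L1) = 0.000-0.03627j S between n3,n2
  Y(L2) = 0.000-0.01221j S between n2,n1
  Y(R6) = 0.004762+0.000j S between n1,n0
  Y(R7) = 0.0001475+0.000j S between n0,n2
  Y(R8) = 0.1259+0.000j S between n0,n2
  Y(R9) = 0.08696+0.000j S between n2,n0
  Y(R10) = 0.5319+0.000j S between n2,n0
  V1: constraint V(n2)−V(n3) = 2.57
  V2: constraint V(n2)−V(n0) = 31.3
Assemble and solve the 5×5 MNA system:
  V(n1)=31.30+0.1241j  V(n2)=31.30+0.000j  V(n3)=28.73+0.000j
  i(V1)=-0.4557+0.1418j  i(V2)=-25.90-2.244j

31.30+0.1241j V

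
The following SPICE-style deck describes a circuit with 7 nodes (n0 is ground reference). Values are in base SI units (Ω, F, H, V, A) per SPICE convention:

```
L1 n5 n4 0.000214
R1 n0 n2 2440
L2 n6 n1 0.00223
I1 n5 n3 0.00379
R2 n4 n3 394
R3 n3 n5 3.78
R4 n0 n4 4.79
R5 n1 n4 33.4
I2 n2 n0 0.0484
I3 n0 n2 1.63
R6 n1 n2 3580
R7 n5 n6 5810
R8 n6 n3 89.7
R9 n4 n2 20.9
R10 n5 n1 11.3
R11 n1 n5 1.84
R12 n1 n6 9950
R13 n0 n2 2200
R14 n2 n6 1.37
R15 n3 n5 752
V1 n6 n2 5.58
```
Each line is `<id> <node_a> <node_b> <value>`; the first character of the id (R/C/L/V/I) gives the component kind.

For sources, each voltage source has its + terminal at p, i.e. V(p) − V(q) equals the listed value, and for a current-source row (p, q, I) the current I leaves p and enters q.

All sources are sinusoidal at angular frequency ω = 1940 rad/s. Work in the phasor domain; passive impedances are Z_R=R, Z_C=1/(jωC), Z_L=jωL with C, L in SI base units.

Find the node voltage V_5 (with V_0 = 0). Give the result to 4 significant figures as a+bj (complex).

7.690+0.6194j V

Apply KCL at each of the 6 non-ground nodes and solve the resulting linear system.
Node n1: branches {L2, R5, R6, R10, R11, R12} → V_1 = 10.09-0.02049j
Node n2: branches {R1, I2, I3, R6, R9, R13, R14, V1} → V_2 = 6.270+6.872j
Node n3: branches {I1, R2, R3, R8, R15} → V_3 = 7.869+0.8629j
Node n4: branches {L1, R2, R4, R5, R9} → V_4 = 7.550-0.02845j
Node n5: branches {L1, I1, R3, R7, R10, R11, R15} → V_5 = 7.690+0.6194j
Node n6: branches {L2, R7, R8, R12, R14, V1} → V_6 = 11.85+6.872j
Source currents: i(V1)=-5.711+0.3380j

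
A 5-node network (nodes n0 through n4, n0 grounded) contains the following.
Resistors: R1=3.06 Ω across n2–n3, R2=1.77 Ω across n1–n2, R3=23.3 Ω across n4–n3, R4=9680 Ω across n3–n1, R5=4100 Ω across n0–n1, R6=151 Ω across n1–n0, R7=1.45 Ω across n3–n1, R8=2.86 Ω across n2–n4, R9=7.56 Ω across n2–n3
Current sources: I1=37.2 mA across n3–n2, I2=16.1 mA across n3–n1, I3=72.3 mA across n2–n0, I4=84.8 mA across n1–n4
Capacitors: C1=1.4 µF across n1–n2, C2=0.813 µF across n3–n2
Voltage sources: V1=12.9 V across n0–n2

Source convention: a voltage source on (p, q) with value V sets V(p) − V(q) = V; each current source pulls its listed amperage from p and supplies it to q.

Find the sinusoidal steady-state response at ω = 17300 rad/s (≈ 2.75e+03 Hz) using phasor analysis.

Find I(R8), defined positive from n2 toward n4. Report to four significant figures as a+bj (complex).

Element admittances at ω=17300 rad/s:
  Y(R1) = 0.3268+0.000j S between n2,n3
  Y(R2) = 0.5650+0.000j S between n1,n2
  Y(R3) = 0.04292+0.000j S between n4,n3
  I1: injects 0.0372 A into n2 (from n3)
  Y(R4) = 0.0001033+0.000j S between n3,n1
  Y(C1) = 0.000+0.02422j S between n1,n2
  Y(R5) = 0.0002439+0.000j S between n0,n1
  I2: injects 0.0161 A into n1 (from n3)
  Y(R6) = 0.006623+0.000j S between n1,n0
  I3: injects 0.0723 A into n0 (from n2)
  I4: injects 0.0848 A into n4 (from n1)
  Y(R7) = 0.6897+0.000j S between n3,n1
  Y(R8) = 0.3497+0.000j S between n2,n4
  Y(C2) = 0.000+0.01406j S between n3,n2
  Y(R9) = 0.1323+0.000j S between n2,n3
  V1: constraint V(n0)−V(n2) = 12.9
Assemble and solve the 5×5 MNA system:
  V(n1)=-12.91+0.0005744j  V(n2)=-12.90+0.000j  V(n3)=-12.94+0.0008186j  V(n4)=-12.69+8.949e-05j
  i(V1)=-0.01632+3.944e-06j

-0.07396-3.129e-05j A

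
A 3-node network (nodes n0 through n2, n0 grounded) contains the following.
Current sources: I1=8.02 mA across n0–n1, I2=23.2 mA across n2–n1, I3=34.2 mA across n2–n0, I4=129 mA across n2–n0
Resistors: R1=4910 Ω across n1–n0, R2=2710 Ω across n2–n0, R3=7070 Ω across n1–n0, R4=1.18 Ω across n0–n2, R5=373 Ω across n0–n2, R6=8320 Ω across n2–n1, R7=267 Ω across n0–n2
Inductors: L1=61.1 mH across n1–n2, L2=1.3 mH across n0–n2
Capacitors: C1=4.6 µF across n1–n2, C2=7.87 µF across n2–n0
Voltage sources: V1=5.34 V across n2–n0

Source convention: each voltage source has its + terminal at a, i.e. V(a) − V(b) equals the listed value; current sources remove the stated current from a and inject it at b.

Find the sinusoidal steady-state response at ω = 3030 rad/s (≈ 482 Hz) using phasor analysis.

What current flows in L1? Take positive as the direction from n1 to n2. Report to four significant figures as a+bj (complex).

Apply KCL at each of the 2 non-ground nodes and solve the resulting linear system.
Node n1: branches {I1, R1, L1, I2, R3, C1, R6} → V_1 = 5.527-3.431j
Node n2: branches {R2, L1, I2, R4, I3, C1, R5, R6, I4, L2, C2, R7, V1} → V_2 = 5.340+0.000j
Source currents: i(V1)=-4.719+1.230j

-0.01853-0.001010j A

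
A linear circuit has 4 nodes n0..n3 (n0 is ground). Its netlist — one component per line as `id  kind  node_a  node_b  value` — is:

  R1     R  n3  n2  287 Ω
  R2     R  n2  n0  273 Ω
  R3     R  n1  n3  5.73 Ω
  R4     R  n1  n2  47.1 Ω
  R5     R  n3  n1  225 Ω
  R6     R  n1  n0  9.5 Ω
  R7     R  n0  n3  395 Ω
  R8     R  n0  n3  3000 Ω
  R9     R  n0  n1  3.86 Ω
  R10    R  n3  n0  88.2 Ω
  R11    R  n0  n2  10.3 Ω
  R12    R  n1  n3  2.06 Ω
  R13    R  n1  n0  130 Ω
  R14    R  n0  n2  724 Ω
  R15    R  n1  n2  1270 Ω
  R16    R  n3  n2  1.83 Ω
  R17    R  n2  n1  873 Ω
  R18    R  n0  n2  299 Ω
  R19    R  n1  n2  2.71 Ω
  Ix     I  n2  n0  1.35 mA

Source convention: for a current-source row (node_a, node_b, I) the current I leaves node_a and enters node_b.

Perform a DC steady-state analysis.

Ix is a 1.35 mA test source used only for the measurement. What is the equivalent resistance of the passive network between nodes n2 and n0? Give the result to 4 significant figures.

MNA unknowns: 3 node voltages V₁..V_3
R1: Y=0.003484 on G[3,2]
R2: Y=0.003663 on G[2,0]
R3: Y=0.1745 on G[1,3]
R4: Y=0.02123 on G[1,2]
R5: Y=0.004444 on G[3,1]
R6: Y=0.1053 on G[1,0]
R7: Y=0.002532 on G[0,3]
R8: Y=0.0003333 on G[0,3]
R9: Y=0.2591 on G[0,1]
R10: Y=0.01134 on G[3,0]
R11: Y=0.09709 on G[0,2]
R12: Y=0.4854 on G[1,3]
R13: Y=0.007692 on G[1,0]
R14: Y=0.001381 on G[0,2]
R15: Y=0.0007874 on G[1,2]
R16: Y=0.5464 on G[3,2]
R17: Y=0.001145 on G[2,1]
R18: Y=0.003344 on G[0,2]
R19: Y=0.3690 on G[1,2]
Ix: z[2]−=0.00135, z[0]+=0.00135
solve → V1=-0.002441, V2=-0.003785, V3=-0.003014

R_eq = 2.803 Ω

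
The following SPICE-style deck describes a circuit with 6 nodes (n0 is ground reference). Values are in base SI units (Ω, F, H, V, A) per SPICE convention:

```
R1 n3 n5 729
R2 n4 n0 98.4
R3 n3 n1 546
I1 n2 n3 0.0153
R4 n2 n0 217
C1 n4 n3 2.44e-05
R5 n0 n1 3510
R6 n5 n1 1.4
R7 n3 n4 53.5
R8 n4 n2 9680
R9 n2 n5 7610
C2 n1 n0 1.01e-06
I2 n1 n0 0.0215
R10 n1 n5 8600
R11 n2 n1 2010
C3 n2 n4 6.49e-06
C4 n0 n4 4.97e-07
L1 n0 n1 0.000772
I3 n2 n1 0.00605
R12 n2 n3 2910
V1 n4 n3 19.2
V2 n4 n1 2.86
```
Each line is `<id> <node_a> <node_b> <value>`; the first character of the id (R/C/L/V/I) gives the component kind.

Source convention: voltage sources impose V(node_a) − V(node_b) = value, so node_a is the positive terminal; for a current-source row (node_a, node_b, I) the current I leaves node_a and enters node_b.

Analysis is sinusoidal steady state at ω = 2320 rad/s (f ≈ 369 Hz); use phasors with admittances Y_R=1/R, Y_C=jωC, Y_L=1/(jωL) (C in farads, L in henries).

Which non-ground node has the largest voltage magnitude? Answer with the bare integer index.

Apply KCL at each of the 5 non-ground nodes and solve the resulting linear system.
Node n1: branches {R3, R5, R6, C2, I2, R10, R11, L1, I3, V2} → V_1 = 0.02389-0.1079j
Node n2: branches {I1, R4, R8, R9, R11, C3, I3, R12} → V_2 = 1.968+2.405j
Node n3: branches {R1, R3, I1, C1, R7, R12, V1} → V_3 = -16.32-0.1079j
Node n4: branches {R2, C1, R7, R8, C3, C4, V1, V2} → V_4 = 2.884-0.1079j
Node n5: branches {R1, R6, R9, R10} → V_5 = -0.007066-0.1075j
Source currents: i(V1)=-0.4328-1.088j, i(V2)=0.006519-0.01489j

3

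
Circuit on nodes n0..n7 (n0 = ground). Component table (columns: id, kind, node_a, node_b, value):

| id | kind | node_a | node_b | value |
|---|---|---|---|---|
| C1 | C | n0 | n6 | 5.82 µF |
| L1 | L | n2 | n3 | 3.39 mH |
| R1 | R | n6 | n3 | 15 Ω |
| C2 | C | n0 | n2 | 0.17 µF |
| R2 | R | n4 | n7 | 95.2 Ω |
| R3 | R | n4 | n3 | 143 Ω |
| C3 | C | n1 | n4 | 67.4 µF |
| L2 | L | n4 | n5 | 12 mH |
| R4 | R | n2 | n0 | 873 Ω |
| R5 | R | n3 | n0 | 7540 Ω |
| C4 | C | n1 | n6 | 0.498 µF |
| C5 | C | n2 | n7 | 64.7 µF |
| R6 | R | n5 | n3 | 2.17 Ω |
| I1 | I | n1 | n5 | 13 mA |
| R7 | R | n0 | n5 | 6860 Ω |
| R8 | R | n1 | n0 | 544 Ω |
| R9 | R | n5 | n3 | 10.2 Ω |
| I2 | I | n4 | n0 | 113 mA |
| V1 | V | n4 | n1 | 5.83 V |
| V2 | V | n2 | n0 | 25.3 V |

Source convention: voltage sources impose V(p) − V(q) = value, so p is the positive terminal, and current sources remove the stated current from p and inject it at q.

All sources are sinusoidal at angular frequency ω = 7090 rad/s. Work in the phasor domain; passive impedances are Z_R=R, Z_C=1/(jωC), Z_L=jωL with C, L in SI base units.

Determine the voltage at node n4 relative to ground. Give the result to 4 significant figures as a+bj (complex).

MNA unknowns: 7 node voltages V₁..V_7 plus 2 source currents (V1, V2)
C1: Y=0.000+0.04126j on G[0,6]
L1: Y=0.000-0.04161j on G[2,3]
R1: Y=0.06667+0.000j on G[6,3]
C2: Y=0.000+0.001205j on G[0,2]
R2: Y=0.01050+0.000j on G[4,7]
R3: Y=0.006993+0.000j on G[4,3]
C3: Y=0.000+0.4779j on G[1,4]
L2: Y=0.000-0.01175j on G[4,5]
R4: Y=0.001145+0.000j on G[2,0]
R5: Y=0.0001326+0.000j on G[3,0]
C4: Y=0.000+0.003531j on G[1,6]
C5: Y=0.000+0.4587j on G[2,7]
R6: Y=0.4608+0.000j on G[5,3]
I1: z[1]−=0.013, z[5]+=0.013
R7: Y=0.0001458+0.000j on G[0,5]
R8: Y=0.001838+0.000j on G[1,0]
R9: Y=0.09804+0.000j on G[5,3]
I2: z[4]−=0.113, z[0]+=0.113
V1: row V4−V1=5.83, i_V1 at 4,1
V2: row V2−V0=25.3, i_V2 at 2,0
solve → V1=4.634-17.92j, V2=25.30+0.000j, V3=21.29-29.88j, V4=10.46-17.92j, V5=21.55-29.64j, V6=1.598-30.71j, V7=24.88+0.3302j
aux → i_V1=-0.02364-2.808j, i_V2=-1.424-0.05522j

10.46-17.92j V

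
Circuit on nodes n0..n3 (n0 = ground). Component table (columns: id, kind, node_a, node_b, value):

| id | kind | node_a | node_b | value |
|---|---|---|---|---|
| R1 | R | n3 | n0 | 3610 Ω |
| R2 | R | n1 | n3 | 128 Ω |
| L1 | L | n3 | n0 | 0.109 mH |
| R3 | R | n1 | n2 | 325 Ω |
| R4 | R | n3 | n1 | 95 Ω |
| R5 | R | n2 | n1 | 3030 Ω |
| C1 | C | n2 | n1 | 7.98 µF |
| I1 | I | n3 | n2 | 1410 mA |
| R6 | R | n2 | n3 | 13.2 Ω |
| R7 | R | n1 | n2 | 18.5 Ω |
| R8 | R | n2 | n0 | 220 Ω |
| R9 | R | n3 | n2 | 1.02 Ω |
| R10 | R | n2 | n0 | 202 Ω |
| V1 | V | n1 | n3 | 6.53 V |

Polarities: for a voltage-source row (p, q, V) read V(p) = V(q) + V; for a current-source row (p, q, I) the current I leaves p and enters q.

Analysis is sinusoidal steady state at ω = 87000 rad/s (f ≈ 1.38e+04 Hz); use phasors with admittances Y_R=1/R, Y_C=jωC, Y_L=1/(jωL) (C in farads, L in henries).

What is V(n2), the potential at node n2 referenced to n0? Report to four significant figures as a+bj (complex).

Element admittances at ω=87000 rad/s:
  Y(R1) = 0.0002770+0.000j S between n3,n0
  Y(R2) = 0.007812+0.000j S between n1,n3
  Y(L1) = 0.000-0.1055j S between n3,n0
  Y(R3) = 0.003077+0.000j S between n1,n2
  Y(R4) = 0.01053+0.000j S between n3,n1
  Y(R5) = 0.0003300+0.000j S between n2,n1
  Y(C1) = 0.000+0.6943j S between n2,n1
  I1: injects 1.41 A into n2 (from n3)
  Y(R6) = 0.07576+0.000j S between n2,n3
  Y(R7) = 0.05405+0.000j S between n1,n2
  Y(R8) = 0.004545+0.000j S between n2,n0
  Y(R9) = 0.9804+0.000j S between n3,n2
  Y(R10) = 0.004950+0.000j S between n2,n0
  V1: constraint V(n1)−V(n3) = 6.53
Assemble and solve the 4×4 MNA system:
  V(n1)=6.703-0.2822j  V(n2)=3.129+1.930j  V(n3)=0.1730-0.2822j
  i(V1)=-1.861-2.355j

3.129+1.930j V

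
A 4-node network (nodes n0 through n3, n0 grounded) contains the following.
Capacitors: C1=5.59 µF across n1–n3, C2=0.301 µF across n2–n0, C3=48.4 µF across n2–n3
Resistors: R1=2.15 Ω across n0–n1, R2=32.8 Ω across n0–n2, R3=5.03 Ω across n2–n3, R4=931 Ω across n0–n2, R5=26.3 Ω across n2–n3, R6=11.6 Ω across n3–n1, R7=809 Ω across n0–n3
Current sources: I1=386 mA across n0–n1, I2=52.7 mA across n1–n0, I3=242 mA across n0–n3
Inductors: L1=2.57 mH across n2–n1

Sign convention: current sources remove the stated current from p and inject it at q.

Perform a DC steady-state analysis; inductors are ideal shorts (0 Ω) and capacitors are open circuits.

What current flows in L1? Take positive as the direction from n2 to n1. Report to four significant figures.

MNA unknowns: 3 node voltages V₁..V_3 plus 1 source current (L1)
C1: Y=0.000 on G[1,3]
R1: Y=0.4651 on G[0,1]
R2: Y=0.03049 on G[0,2]
I1: z[0]−=0.386, z[1]+=0.386
R3: Y=0.1988 on G[2,3]
L1: row V2−V1=0, i_L1 at 2,1
R4: Y=0.001074 on G[0,2]
I2: z[1]−=0.0527, z[0]+=0.0527
R5: Y=0.03802 on G[2,3]
C2: Y=0.000 on G[2,0]
R6: Y=0.08621 on G[3,1]
R7: Y=0.001236 on G[0,3]
C3: Y=0.000 on G[2,3]
I3: z[0]−=0.242, z[3]+=0.242
solve → V1=1.154, V2=1.154, V3=1.895
aux → i_L1=0.1393

0.1393 A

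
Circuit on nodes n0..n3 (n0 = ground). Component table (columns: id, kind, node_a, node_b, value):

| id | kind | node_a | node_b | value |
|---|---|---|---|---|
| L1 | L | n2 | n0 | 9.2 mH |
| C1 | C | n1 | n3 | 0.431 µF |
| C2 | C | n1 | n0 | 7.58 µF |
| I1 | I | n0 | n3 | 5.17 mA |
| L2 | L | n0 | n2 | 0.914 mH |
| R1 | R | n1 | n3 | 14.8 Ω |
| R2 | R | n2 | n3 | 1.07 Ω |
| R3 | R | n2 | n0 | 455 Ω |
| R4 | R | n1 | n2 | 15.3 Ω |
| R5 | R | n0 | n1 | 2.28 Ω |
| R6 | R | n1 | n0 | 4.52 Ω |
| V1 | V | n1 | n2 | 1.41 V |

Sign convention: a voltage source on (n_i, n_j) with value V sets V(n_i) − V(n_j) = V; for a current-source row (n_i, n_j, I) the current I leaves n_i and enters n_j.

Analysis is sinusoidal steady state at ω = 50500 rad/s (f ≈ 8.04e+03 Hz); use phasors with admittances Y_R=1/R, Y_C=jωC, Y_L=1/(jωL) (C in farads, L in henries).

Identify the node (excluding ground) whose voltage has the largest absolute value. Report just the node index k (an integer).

2

Element admittances at ω=50500 rad/s:
  Y(L1) = 0.000-0.002152j S between n2,n0
  Y(C1) = 0.000+0.02177j S between n1,n3
  Y(C2) = 0.000+0.3828j S between n1,n0
  I1: injects 0.00517 A into n3 (from n0)
  Y(L2) = 0.000-0.02167j S between n0,n2
  Y(R1) = 0.06757+0.000j S between n1,n3
  Y(R2) = 0.9346+0.000j S between n2,n3
  Y(R3) = 0.002198+0.000j S between n2,n0
  Y(R4) = 0.06536+0.000j S between n1,n2
  Y(R5) = 0.4386+0.000j S between n0,n1
  Y(R6) = 0.2212+0.000j S between n1,n0
  V1: constraint V(n1)−V(n2) = 1.41
Assemble and solve the 4×4 MNA system:
  V(n1)=-0.01160-0.04443j  V(n2)=-1.422-0.04443j  V(n3)=-1.321-0.01600j
  i(V1)=-0.1906+0.007188j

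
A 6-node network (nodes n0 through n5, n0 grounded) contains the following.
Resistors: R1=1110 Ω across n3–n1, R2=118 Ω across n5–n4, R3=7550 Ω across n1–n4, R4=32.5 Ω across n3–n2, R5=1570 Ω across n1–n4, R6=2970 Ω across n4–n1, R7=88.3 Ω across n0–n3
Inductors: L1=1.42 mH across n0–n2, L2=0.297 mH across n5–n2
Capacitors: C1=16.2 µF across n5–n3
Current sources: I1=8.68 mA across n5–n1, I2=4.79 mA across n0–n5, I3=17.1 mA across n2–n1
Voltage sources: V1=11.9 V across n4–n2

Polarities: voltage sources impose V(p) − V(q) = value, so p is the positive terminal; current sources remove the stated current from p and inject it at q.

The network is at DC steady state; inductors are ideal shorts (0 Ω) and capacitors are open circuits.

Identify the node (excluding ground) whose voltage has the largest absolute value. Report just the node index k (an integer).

Element admittances at DC:
  Y(R1) = 0.0009009 S between n3,n1
  Y(R2) = 0.008475 S between n5,n4
  L1: short n0↔n2 (DC inductor)
  Y(R3) = 0.0001325 S between n1,n4
  Y(R4) = 0.03077 S between n3,n2
  Y(R5) = 0.0006369 S between n1,n4
  Y(R6) = 0.0003367 S between n4,n1
  Y(R7) = 0.01133 S between n0,n3
  L2: short n5↔n2 (DC inductor)
  Y(C1) = 0.000 S between n5,n3
  I1: injects 0.00868 A into n1 (from n5)
  I2: injects 0.00479 A into n5 (from n0)
  I3: injects 0.0171 A into n1 (from n2)
  V1: constraint V(n4)−V(n2) = 11.9
Assemble and solve the 8×8 MNA system:
  V(n1)=19.59  V(n2)=0.000  V(n3)=0.4104  V(n4)=11.90  V(n5)=0.000
  i(L1)=-0.0001419  i(L2)=0.09696  i(V1)=-0.09234

1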